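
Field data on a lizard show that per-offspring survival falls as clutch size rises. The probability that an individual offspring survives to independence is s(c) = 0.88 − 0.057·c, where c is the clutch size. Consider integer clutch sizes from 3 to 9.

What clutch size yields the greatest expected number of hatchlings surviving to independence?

Expected hatchlings surviving to independence = c × s(c):
  c=3: 3 × 0.709 = 2.127
  c=4: 4 × 0.652 = 2.608
  c=5: 5 × 0.595 = 2.975
  c=6: 6 × 0.538 = 3.228
  c=7: 7 × 0.481 = 3.367
  c=8: 8 × 0.424 = 3.392
  c=9: 9 × 0.367 = 3.303
Maximum at c = 8 (3.392 hatchlings surviving to independence).

8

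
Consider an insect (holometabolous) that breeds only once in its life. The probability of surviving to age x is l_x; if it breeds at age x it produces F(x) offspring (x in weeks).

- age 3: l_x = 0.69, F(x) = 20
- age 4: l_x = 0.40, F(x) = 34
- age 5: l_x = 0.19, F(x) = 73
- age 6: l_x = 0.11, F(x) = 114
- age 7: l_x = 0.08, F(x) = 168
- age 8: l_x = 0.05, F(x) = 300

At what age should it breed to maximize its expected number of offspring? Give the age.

Expected offspring if breeding at age x = l_x × F(x):
  age 3: 0.69 × 20 = 13.800
  age 4: 0.40 × 34 = 13.600
  age 5: 0.19 × 73 = 13.870
  age 6: 0.11 × 114 = 12.540
  age 7: 0.08 × 168 = 13.440
  age 8: 0.05 × 300 = 15.000
Maximum at age 8 (15.000).

8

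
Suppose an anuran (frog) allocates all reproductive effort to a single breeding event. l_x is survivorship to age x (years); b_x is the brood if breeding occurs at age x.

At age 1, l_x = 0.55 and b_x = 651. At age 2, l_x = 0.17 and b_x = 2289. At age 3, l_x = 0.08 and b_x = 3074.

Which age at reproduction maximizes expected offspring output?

2

Expected offspring if breeding at age x = l_x × b_x:
  age 1: 0.55 × 651 = 358.050
  age 2: 0.17 × 2289 = 389.130
  age 3: 0.08 × 3074 = 245.920
Maximum at age 2 (389.130).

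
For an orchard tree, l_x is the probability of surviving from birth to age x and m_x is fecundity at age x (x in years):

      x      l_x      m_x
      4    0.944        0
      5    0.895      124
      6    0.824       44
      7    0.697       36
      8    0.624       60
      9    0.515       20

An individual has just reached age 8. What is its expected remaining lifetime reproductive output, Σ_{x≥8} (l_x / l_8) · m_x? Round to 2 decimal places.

l_8 = 0.624. Conditional survival from age 8 to x is l_x / l_8.
  x=8: (0.624/0.624) × 60 = 60.0000
  x=9: (0.515/0.624) × 20 = 16.5064
Sum = 60.0000 + 16.5064 = 76.5064

76.51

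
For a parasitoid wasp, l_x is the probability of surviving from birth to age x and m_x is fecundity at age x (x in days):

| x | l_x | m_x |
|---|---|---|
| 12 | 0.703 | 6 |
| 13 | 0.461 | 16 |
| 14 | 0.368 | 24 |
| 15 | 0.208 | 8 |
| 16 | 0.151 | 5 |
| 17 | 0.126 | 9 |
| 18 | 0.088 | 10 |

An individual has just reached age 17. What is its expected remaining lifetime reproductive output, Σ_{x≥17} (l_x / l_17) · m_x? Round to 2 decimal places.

15.98

l_17 = 0.126. Conditional survival from age 17 to x is l_x / l_17.
  x=17: (0.126/0.126) × 9 = 9.0000
  x=18: (0.088/0.126) × 10 = 6.9841
Sum = 9.0000 + 6.9841 = 15.9841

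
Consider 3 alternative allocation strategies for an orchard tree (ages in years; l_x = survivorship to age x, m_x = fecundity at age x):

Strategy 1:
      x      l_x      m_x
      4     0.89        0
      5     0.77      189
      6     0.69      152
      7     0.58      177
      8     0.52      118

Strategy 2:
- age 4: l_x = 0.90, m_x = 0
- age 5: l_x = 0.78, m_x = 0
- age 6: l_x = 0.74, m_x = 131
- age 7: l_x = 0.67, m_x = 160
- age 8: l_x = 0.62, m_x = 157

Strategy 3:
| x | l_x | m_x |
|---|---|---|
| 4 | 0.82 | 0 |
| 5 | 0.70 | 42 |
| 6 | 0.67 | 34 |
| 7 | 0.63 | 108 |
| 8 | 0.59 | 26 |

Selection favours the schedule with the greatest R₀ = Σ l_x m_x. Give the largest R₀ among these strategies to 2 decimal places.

414.43

Strategy 1: R₀ = 0.89×0 + 0.77×189 + 0.69×152 + 0.58×177 + 0.52×118 = 414.4300
Strategy 2: R₀ = 0.90×0 + 0.78×0 + 0.74×131 + 0.67×160 + 0.62×157 = 301.4800
Strategy 3: R₀ = 0.82×0 + 0.70×42 + 0.67×34 + 0.63×108 + 0.59×26 = 135.5600
Highest R₀: strategy 1 with 414.4300.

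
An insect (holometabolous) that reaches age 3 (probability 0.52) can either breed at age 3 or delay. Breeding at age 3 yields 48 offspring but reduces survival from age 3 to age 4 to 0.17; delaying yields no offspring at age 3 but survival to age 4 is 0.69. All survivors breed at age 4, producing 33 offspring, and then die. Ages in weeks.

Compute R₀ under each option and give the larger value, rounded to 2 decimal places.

27.88

breed at age 3: R₀ = 0.52 × (48 + 0.17 × 33) = 0.52 × 53.6100 = 27.8772
delay to age 4: R₀ = 0.52 × (0.69 × 33) = 0.52 × 22.7700 = 11.8404
Higher: breed at age 3 (27.8772).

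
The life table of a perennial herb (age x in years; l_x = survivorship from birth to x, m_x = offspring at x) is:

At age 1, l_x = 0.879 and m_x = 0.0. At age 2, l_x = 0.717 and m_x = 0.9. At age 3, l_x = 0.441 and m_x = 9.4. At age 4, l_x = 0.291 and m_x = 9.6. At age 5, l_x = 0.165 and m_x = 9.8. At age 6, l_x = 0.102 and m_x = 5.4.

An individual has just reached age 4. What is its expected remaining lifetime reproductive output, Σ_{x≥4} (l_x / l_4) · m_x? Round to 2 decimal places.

17.05

l_4 = 0.291. Conditional survival from age 4 to x is l_x / l_4.
  x=4: (0.291/0.291) × 9.6 = 9.6000
  x=5: (0.165/0.291) × 9.8 = 5.5567
  x=6: (0.102/0.291) × 5.4 = 1.8928
Sum = 9.6000 + 5.5567 + 1.8928 = 17.0495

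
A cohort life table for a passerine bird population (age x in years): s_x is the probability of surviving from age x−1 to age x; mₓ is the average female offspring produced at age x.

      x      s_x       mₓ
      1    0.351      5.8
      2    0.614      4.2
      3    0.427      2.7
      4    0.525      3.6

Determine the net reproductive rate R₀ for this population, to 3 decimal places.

3.363

Survivorship from birth: l_x = s_1·s_2·…·s_x.
  l_1 = 0.35100
  l_2 = 0.21551
  l_3 = 0.09202
  l_4 = 0.04831
R₀ = Σ l_x mₓ:
  age 1: 0.35100 × 5.8 = 2.0358
  age 2: 0.21551 × 4.2 = 0.9051
  age 3: 0.09202 × 2.7 = 0.2485
  age 4: 0.04831 × 3.6 = 0.1739
R₀ = 2.0358 + 0.9051 + 0.2485 + 0.1739 = 3.3633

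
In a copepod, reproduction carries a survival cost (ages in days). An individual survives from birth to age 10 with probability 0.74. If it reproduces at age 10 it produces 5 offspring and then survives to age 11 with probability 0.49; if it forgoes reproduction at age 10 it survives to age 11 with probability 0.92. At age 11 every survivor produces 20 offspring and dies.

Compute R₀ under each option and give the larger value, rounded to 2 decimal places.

breed at age 10: R₀ = 0.74 × (5 + 0.49 × 20) = 0.74 × 14.8000 = 10.9520
delay to age 11: R₀ = 0.74 × (0.92 × 20) = 0.74 × 18.4000 = 13.6160
Higher: delay to age 11 (13.6160).

13.62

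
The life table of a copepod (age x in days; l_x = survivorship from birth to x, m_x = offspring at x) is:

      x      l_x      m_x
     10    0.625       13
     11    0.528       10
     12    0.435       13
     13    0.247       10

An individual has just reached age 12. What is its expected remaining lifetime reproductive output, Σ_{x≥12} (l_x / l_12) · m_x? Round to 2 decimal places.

18.68

l_12 = 0.435. Conditional survival from age 12 to x is l_x / l_12.
  x=12: (0.435/0.435) × 13 = 13.0000
  x=13: (0.247/0.435) × 10 = 5.6782
Sum = 13.0000 + 5.6782 = 18.6782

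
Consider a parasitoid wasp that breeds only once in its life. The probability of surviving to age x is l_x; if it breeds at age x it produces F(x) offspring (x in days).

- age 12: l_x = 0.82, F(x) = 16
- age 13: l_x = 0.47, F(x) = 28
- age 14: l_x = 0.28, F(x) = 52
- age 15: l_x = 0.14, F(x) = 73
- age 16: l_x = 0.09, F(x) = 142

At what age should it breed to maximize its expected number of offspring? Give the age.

Expected offspring if breeding at age x = l_x × F(x):
  age 12: 0.82 × 16 = 13.120
  age 13: 0.47 × 28 = 13.160
  age 14: 0.28 × 52 = 14.560
  age 15: 0.14 × 73 = 10.220
  age 16: 0.09 × 142 = 12.780
Maximum at age 14 (14.560).

14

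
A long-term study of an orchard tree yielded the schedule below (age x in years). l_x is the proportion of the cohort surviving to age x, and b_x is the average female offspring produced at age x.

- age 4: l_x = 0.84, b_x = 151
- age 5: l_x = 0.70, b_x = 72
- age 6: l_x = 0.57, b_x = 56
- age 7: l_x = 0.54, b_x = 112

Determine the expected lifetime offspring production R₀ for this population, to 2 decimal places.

269.64

R₀ = Σ l_x b_x:
  age 4: 0.84 × 151 = 126.8400
  age 5: 0.70 × 72 = 50.4000
  age 6: 0.57 × 56 = 31.9200
  age 7: 0.54 × 112 = 60.4800
R₀ = 126.8400 + 50.4000 + 31.9200 + 60.4800 = 269.6400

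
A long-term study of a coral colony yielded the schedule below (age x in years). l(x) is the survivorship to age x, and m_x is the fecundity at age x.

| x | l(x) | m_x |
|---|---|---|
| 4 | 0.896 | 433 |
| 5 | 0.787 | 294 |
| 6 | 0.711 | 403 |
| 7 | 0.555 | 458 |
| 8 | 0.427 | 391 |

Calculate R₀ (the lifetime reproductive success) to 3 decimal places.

R₀ = Σ l(x) m_x:
  age 4: 0.896 × 433 = 387.9680
  age 5: 0.787 × 294 = 231.3780
  age 6: 0.711 × 403 = 286.5330
  age 7: 0.555 × 458 = 254.1900
  age 8: 0.427 × 391 = 166.9570
R₀ = 387.9680 + 231.3780 + 286.5330 + 254.1900 + 166.9570 = 1327.0260

1327.026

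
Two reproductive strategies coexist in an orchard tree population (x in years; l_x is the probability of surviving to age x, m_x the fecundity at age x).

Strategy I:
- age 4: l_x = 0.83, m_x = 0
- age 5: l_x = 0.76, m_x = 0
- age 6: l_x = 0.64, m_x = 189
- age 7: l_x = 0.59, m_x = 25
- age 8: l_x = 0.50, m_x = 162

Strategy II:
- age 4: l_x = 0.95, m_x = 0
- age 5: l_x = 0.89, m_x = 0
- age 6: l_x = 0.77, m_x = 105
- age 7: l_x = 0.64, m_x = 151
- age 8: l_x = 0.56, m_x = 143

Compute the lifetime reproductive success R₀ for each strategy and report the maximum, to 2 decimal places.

257.57

Strategy I: R₀ = 0.83×0 + 0.76×0 + 0.64×189 + 0.59×25 + 0.50×162 = 216.7100
Strategy II: R₀ = 0.95×0 + 0.89×0 + 0.77×105 + 0.64×151 + 0.56×143 = 257.5700
Highest R₀: strategy II with 257.5700.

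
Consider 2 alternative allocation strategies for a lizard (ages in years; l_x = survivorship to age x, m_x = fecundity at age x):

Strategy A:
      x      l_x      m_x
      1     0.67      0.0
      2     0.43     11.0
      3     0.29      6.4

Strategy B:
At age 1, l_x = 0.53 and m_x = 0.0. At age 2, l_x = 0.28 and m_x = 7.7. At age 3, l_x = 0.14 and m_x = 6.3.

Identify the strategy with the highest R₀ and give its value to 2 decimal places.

6.59

Strategy A: R₀ = 0.67×0.0 + 0.43×11.0 + 0.29×6.4 = 6.5860
Strategy B: R₀ = 0.53×0.0 + 0.28×7.7 + 0.14×6.3 = 3.0380
Highest R₀: strategy A with 6.5860.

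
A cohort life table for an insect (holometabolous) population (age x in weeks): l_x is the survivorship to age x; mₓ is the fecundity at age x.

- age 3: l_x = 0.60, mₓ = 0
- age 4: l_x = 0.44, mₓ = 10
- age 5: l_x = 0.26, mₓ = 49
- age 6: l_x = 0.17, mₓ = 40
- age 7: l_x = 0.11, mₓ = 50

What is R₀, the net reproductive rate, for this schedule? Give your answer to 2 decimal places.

29.44

R₀ = Σ l_x mₓ:
  age 3: 0.60 × 0 = 0.0000
  age 4: 0.44 × 10 = 4.4000
  age 5: 0.26 × 49 = 12.7400
  age 6: 0.17 × 40 = 6.8000
  age 7: 0.11 × 50 = 5.5000
R₀ = 0.0000 + 4.4000 + 12.7400 + 6.8000 + 5.5000 = 29.4400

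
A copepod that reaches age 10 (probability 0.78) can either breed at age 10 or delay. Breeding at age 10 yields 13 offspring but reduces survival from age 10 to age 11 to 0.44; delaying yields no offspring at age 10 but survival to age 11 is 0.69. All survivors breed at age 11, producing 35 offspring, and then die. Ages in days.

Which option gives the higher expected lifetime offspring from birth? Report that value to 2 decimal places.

breed at age 10: R₀ = 0.78 × (13 + 0.44 × 35) = 0.78 × 28.4000 = 22.1520
delay to age 11: R₀ = 0.78 × (0.69 × 35) = 0.78 × 24.1500 = 18.8370
Higher: breed at age 10 (22.1520).

22.15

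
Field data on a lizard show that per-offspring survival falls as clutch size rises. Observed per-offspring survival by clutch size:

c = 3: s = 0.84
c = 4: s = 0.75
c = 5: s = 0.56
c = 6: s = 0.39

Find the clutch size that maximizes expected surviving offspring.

4

Expected surviving offspring = c × s(c):
  c=3: 3 × 0.84 = 2.520
  c=4: 4 × 0.75 = 3.000
  c=5: 5 × 0.56 = 2.800
  c=6: 6 × 0.39 = 2.340
Maximum at c = 4 (3.000 surviving offspring).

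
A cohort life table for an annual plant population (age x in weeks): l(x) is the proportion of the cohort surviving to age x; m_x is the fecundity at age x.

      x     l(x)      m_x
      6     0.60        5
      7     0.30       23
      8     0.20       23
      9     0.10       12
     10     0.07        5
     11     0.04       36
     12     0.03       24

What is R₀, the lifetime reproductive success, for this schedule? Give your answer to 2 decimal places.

R₀ = Σ l(x) m_x:
  age 6: 0.60 × 5 = 3.0000
  age 7: 0.30 × 23 = 6.9000
  age 8: 0.20 × 23 = 4.6000
  age 9: 0.10 × 12 = 1.2000
  age 10: 0.07 × 5 = 0.3500
  age 11: 0.04 × 36 = 1.4400
  age 12: 0.03 × 24 = 0.7200
R₀ = 3.0000 + 6.9000 + 4.6000 + 1.2000 + 0.3500 + 1.4400 + 0.7200 = 18.2100

18.21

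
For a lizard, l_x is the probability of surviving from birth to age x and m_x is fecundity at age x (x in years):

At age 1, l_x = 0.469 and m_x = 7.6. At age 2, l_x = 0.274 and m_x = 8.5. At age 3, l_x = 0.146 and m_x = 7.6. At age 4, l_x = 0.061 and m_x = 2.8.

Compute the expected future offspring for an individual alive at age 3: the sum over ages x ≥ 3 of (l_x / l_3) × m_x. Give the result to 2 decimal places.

8.77

l_3 = 0.146. Conditional survival from age 3 to x is l_x / l_3.
  x=3: (0.146/0.146) × 7.6 = 7.6000
  x=4: (0.061/0.146) × 2.8 = 1.1699
Sum = 7.6000 + 1.1699 = 8.7699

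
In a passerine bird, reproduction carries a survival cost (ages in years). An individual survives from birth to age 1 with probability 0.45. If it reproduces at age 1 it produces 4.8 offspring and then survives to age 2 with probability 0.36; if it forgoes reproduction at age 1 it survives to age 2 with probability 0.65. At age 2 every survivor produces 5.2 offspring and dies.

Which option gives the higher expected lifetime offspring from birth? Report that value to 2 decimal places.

breed at age 1: R₀ = 0.45 × (4.8 + 0.36 × 5.2) = 0.45 × 6.6720 = 3.0024
delay to age 2: R₀ = 0.45 × (0.65 × 5.2) = 0.45 × 3.3800 = 1.5210
Higher: breed at age 1 (3.0024).

3.00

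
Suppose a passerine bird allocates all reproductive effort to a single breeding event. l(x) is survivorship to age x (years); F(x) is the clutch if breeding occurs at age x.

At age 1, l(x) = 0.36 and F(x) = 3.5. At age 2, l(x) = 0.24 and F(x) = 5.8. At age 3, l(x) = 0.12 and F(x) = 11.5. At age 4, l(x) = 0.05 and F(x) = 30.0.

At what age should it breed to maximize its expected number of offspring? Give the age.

4

Expected offspring if breeding at age x = l(x) × F(x):
  age 1: 0.36 × 3.5 = 1.260
  age 2: 0.24 × 5.8 = 1.392
  age 3: 0.12 × 11.5 = 1.380
  age 4: 0.05 × 30.0 = 1.500
Maximum at age 4 (1.500).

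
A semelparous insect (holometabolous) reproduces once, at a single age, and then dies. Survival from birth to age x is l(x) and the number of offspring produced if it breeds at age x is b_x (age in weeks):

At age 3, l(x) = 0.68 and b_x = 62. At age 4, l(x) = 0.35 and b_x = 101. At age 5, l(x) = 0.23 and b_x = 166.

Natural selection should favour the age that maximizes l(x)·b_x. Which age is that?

Expected offspring if breeding at age x = l(x) × b_x:
  age 3: 0.68 × 62 = 42.160
  age 4: 0.35 × 101 = 35.350
  age 5: 0.23 × 166 = 38.180
Maximum at age 3 (42.160).

3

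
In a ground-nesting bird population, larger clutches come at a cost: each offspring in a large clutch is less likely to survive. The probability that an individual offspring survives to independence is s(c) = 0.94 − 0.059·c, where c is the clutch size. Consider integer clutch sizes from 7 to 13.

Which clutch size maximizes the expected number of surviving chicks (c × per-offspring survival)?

8

Expected surviving chicks = c × s(c):
  c=7: 7 × 0.527 = 3.689
  c=8: 8 × 0.468 = 3.744
  c=9: 9 × 0.409 = 3.681
  c=10: 10 × 0.350 = 3.500
  c=11: 11 × 0.291 = 3.201
  c=12: 12 × 0.232 = 2.784
  c=13: 13 × 0.173 = 2.249
Maximum at c = 8 (3.744 surviving chicks).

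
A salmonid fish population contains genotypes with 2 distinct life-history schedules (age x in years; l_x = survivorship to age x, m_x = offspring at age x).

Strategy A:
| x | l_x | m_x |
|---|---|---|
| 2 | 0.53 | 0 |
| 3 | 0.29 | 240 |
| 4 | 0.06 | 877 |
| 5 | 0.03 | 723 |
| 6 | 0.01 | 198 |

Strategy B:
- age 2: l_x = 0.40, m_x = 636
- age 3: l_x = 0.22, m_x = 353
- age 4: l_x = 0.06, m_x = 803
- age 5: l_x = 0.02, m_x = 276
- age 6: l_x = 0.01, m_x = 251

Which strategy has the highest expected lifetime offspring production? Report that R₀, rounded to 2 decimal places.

Strategy A: R₀ = 0.53×0 + 0.29×240 + 0.06×877 + 0.03×723 + 0.01×198 = 145.8900
Strategy B: R₀ = 0.40×636 + 0.22×353 + 0.06×803 + 0.02×276 + 0.01×251 = 388.2700
Highest R₀: strategy B with 388.2700.

388.27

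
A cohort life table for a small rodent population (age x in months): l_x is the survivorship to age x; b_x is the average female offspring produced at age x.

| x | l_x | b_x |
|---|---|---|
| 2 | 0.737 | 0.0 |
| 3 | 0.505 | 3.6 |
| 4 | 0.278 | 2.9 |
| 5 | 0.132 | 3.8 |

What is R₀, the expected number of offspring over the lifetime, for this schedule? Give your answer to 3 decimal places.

R₀ = Σ l_x b_x:
  age 2: 0.737 × 0.0 = 0.0000
  age 3: 0.505 × 3.6 = 1.8180
  age 4: 0.278 × 2.9 = 0.8062
  age 5: 0.132 × 3.8 = 0.5016
R₀ = 0.0000 + 1.8180 + 0.8062 + 0.5016 = 3.1258

3.126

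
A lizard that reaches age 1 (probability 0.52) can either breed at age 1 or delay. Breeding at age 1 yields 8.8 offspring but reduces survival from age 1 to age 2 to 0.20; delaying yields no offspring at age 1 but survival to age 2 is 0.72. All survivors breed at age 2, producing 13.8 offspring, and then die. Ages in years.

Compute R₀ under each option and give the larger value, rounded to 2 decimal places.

6.01

breed at age 1: R₀ = 0.52 × (8.8 + 0.20 × 13.8) = 0.52 × 11.5600 = 6.0112
delay to age 2: R₀ = 0.52 × (0.72 × 13.8) = 0.52 × 9.9360 = 5.1667
Higher: breed at age 1 (6.0112).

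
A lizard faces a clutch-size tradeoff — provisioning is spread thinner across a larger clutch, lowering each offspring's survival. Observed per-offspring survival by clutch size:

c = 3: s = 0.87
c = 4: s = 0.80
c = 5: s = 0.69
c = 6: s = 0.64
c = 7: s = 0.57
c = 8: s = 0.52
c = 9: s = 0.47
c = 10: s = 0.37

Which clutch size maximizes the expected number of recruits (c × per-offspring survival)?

9

Expected recruits = c × s(c):
  c=3: 3 × 0.87 = 2.610
  c=4: 4 × 0.80 = 3.200
  c=5: 5 × 0.69 = 3.450
  c=6: 6 × 0.64 = 3.840
  c=7: 7 × 0.57 = 3.990
  c=8: 8 × 0.52 = 4.160
  c=9: 9 × 0.47 = 4.230
  c=10: 10 × 0.37 = 3.700
Maximum at c = 9 (4.230 recruits).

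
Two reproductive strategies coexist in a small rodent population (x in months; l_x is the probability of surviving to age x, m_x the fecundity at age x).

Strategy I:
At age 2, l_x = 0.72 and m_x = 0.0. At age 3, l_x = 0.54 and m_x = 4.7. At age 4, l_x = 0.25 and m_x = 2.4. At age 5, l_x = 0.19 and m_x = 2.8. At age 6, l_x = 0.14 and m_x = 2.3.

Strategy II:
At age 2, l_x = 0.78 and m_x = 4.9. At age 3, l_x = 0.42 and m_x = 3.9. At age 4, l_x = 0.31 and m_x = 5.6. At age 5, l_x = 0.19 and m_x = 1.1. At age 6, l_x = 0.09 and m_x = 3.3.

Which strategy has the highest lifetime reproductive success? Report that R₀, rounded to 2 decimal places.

7.70

Strategy I: R₀ = 0.72×0.0 + 0.54×4.7 + 0.25×2.4 + 0.19×2.8 + 0.14×2.3 = 3.9920
Strategy II: R₀ = 0.78×4.9 + 0.42×3.9 + 0.31×5.6 + 0.19×1.1 + 0.09×3.3 = 7.7020
Highest R₀: strategy II with 7.7020.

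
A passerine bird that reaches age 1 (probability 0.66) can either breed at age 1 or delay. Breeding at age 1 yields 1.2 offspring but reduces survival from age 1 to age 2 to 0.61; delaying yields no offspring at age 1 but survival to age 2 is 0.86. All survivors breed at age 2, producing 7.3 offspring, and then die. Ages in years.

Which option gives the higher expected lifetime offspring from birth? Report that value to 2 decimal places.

4.14

breed at age 1: R₀ = 0.66 × (1.2 + 0.61 × 7.3) = 0.66 × 5.6530 = 3.7310
delay to age 2: R₀ = 0.66 × (0.86 × 7.3) = 0.66 × 6.2780 = 4.1435
Higher: delay to age 2 (4.1435).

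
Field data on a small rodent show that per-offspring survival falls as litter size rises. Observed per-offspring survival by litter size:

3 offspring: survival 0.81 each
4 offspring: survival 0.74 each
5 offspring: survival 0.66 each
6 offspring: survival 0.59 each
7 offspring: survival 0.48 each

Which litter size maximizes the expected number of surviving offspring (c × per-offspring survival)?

Expected surviving offspring = c × s(c):
  c=3: 3 × 0.81 = 2.430
  c=4: 4 × 0.74 = 2.960
  c=5: 5 × 0.66 = 3.300
  c=6: 6 × 0.59 = 3.540
  c=7: 7 × 0.48 = 3.360
Maximum at c = 6 (3.540 surviving offspring).

6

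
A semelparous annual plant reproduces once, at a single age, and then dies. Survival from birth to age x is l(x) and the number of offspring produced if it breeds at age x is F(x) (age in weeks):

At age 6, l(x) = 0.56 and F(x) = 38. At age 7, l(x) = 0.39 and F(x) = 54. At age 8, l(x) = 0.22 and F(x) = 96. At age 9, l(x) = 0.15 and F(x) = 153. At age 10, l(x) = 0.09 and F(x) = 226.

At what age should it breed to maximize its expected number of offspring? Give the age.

9

Expected offspring if breeding at age x = l(x) × F(x):
  age 6: 0.56 × 38 = 21.280
  age 7: 0.39 × 54 = 21.060
  age 8: 0.22 × 96 = 21.120
  age 9: 0.15 × 153 = 22.950
  age 10: 0.09 × 226 = 20.340
Maximum at age 9 (22.950).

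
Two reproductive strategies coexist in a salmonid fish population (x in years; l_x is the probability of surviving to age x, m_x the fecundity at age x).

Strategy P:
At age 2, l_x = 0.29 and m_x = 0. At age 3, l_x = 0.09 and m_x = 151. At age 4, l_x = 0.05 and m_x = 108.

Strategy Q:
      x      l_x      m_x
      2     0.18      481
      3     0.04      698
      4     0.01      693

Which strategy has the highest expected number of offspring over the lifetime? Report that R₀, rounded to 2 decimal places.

121.43

Strategy P: R₀ = 0.29×0 + 0.09×151 + 0.05×108 = 18.9900
Strategy Q: R₀ = 0.18×481 + 0.04×698 + 0.01×693 = 121.4300
Highest R₀: strategy Q with 121.4300.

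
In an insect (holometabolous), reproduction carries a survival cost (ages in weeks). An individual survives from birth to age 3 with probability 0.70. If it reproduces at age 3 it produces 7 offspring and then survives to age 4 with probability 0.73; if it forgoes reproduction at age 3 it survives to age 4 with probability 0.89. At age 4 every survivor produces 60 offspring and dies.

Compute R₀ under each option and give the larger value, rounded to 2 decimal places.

breed at age 3: R₀ = 0.70 × (7 + 0.73 × 60) = 0.70 × 50.8000 = 35.5600
delay to age 4: R₀ = 0.70 × (0.89 × 60) = 0.70 × 53.4000 = 37.3800
Higher: delay to age 4 (37.3800).

37.38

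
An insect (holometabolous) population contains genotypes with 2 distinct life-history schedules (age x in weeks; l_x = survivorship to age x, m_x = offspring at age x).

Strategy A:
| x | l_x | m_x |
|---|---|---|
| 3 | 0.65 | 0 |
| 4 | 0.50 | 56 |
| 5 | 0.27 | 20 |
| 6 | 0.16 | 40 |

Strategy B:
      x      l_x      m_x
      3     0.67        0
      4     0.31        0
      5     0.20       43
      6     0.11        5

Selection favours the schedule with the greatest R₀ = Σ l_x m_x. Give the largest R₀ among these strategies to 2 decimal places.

39.80

Strategy A: R₀ = 0.65×0 + 0.50×56 + 0.27×20 + 0.16×40 = 39.8000
Strategy B: R₀ = 0.67×0 + 0.31×0 + 0.20×43 + 0.11×5 = 9.1500
Highest R₀: strategy A with 39.8000.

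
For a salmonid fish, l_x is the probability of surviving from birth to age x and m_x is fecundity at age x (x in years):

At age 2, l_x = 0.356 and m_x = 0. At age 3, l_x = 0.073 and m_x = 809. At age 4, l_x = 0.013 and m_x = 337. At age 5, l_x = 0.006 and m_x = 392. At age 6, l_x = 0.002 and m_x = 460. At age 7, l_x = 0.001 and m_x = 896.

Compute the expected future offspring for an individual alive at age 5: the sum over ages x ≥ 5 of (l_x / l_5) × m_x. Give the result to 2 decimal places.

l_5 = 0.006. Conditional survival from age 5 to x is l_x / l_5.
  x=5: (0.006/0.006) × 392 = 392.0000
  x=6: (0.002/0.006) × 460 = 153.3333
  x=7: (0.001/0.006) × 896 = 149.3333
Sum = 392.0000 + 153.3333 + 149.3333 = 694.6667

694.67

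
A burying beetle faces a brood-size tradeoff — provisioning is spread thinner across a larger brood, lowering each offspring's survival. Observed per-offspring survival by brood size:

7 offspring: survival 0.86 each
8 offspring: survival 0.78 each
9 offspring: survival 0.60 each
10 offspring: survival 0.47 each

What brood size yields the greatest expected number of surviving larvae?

8

Expected surviving larvae = c × s(c):
  c=7: 7 × 0.86 = 6.020
  c=8: 8 × 0.78 = 6.240
  c=9: 9 × 0.60 = 5.400
  c=10: 10 × 0.47 = 4.700
Maximum at c = 8 (6.240 surviving larvae).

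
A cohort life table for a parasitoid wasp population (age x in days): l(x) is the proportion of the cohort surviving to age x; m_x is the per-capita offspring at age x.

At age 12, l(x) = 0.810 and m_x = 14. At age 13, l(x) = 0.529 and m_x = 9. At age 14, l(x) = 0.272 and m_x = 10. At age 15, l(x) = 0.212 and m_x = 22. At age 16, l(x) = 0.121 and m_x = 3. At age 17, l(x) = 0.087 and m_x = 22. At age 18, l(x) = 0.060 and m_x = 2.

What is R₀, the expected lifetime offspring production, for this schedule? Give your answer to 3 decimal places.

R₀ = Σ l(x) m_x:
  age 12: 0.810 × 14 = 11.3400
  age 13: 0.529 × 9 = 4.7610
  age 14: 0.272 × 10 = 2.7200
  age 15: 0.212 × 22 = 4.6640
  age 16: 0.121 × 3 = 0.3630
  age 17: 0.087 × 22 = 1.9140
  age 18: 0.060 × 2 = 0.1200
R₀ = 11.3400 + 4.7610 + 2.7200 + 4.6640 + 0.3630 + 1.9140 + 0.1200 = 25.8820

25.882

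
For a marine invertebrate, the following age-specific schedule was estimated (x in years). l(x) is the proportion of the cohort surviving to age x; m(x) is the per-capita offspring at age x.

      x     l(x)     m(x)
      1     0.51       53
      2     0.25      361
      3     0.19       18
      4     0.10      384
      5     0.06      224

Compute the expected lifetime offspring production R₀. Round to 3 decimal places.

172.540

R₀ = Σ l(x) m(x):
  age 1: 0.51 × 53 = 27.0300
  age 2: 0.25 × 361 = 90.2500
  age 3: 0.19 × 18 = 3.4200
  age 4: 0.10 × 384 = 38.4000
  age 5: 0.06 × 224 = 13.4400
R₀ = 27.0300 + 90.2500 + 3.4200 + 38.4000 + 13.4400 = 172.5400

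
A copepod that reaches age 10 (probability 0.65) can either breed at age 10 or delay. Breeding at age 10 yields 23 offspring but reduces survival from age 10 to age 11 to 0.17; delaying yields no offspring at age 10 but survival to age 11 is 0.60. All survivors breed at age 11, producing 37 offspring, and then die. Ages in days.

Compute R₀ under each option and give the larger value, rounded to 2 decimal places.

breed at age 10: R₀ = 0.65 × (23 + 0.17 × 37) = 0.65 × 29.2900 = 19.0385
delay to age 11: R₀ = 0.65 × (0.60 × 37) = 0.65 × 22.2000 = 14.4300
Higher: breed at age 10 (19.0385).

19.04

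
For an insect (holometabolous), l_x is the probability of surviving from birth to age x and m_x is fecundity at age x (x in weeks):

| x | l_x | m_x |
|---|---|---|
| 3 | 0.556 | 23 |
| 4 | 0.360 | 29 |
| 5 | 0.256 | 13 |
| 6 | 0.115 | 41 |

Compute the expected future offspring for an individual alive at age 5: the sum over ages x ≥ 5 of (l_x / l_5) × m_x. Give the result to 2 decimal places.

l_5 = 0.256. Conditional survival from age 5 to x is l_x / l_5.
  x=5: (0.256/0.256) × 13 = 13.0000
  x=6: (0.115/0.256) × 41 = 18.4180
Sum = 13.0000 + 18.4180 = 31.4180

31.42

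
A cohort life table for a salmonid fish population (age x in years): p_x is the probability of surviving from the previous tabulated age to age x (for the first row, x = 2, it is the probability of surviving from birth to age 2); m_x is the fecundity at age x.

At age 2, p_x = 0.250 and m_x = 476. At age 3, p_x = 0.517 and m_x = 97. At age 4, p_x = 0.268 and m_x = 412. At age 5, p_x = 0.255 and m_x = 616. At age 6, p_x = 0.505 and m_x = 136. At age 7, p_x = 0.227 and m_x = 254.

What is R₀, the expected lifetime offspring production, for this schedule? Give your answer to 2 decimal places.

152.11

Survivorship from birth: l_x = p_2·p_3·…·p_x.
  l_2 = 0.25000
  l_3 = 0.12925
  l_4 = 0.03464
  l_5 = 0.00883
  l_6 = 0.00446
  l_7 = 0.00101
R₀ = Σ l_x m_x:
  age 2: 0.25000 × 476 = 119.0000
  age 3: 0.12925 × 97 = 12.5373
  age 4: 0.03464 × 412 = 14.2717
  age 5: 0.00883 × 616 = 5.4393
  age 6: 0.00446 × 136 = 0.6066
  age 7: 0.00101 × 254 = 0.2565
R₀ = 119.0000 + 12.5373 + 14.2717 + 5.4393 + 0.6066 + 0.2565 = 152.1113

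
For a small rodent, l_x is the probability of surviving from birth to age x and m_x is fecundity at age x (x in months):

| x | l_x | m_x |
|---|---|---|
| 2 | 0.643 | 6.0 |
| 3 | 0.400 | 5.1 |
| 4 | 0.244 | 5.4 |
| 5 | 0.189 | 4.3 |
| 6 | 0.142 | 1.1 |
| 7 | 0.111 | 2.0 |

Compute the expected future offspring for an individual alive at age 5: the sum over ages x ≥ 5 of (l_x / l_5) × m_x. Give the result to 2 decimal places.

l_5 = 0.189. Conditional survival from age 5 to x is l_x / l_5.
  x=5: (0.189/0.189) × 4.3 = 4.3000
  x=6: (0.142/0.189) × 1.1 = 0.8265
  x=7: (0.111/0.189) × 2.0 = 1.1746
Sum = 4.3000 + 0.8265 + 1.1746 = 6.3011

6.30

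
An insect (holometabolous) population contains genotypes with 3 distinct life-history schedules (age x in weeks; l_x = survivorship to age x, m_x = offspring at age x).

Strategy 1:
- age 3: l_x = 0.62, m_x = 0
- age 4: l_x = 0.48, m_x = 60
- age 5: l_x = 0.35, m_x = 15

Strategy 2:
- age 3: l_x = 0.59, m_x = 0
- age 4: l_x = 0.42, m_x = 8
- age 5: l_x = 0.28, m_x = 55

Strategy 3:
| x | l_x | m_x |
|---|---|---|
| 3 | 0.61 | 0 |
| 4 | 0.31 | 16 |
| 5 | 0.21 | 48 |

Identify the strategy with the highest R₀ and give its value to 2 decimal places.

Strategy 1: R₀ = 0.62×0 + 0.48×60 + 0.35×15 = 34.0500
Strategy 2: R₀ = 0.59×0 + 0.42×8 + 0.28×55 = 18.7600
Strategy 3: R₀ = 0.61×0 + 0.31×16 + 0.21×48 = 15.0400
Highest R₀: strategy 1 with 34.0500.

34.05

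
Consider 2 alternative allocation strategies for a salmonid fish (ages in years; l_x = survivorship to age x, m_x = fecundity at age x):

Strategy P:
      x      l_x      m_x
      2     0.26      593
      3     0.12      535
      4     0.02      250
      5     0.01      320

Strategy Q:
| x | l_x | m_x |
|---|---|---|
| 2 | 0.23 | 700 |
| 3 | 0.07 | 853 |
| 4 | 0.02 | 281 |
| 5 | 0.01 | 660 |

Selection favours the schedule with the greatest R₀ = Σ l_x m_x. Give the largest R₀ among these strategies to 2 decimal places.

Strategy P: R₀ = 0.26×593 + 0.12×535 + 0.02×250 + 0.01×320 = 226.5800
Strategy Q: R₀ = 0.23×700 + 0.07×853 + 0.02×281 + 0.01×660 = 232.9300
Highest R₀: strategy Q with 232.9300.

232.93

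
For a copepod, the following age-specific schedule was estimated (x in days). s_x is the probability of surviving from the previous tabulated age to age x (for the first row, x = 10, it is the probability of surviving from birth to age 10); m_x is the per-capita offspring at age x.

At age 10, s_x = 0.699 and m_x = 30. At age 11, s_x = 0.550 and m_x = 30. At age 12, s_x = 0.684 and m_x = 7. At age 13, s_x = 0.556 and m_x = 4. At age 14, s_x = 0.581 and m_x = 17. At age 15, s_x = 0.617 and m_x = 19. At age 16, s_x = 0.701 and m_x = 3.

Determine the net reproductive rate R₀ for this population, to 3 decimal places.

37.479

Survivorship from birth: l_x = s_10·s_11·…·s_x.
  l_10 = 0.69900
  l_11 = 0.38445
  l_12 = 0.26296
  l_13 = 0.14621
  l_14 = 0.08495
  l_15 = 0.05241
  l_16 = 0.03674
R₀ = Σ l_x m_x:
  age 10: 0.69900 × 30 = 20.9700
  age 11: 0.38445 × 30 = 11.5335
  age 12: 0.26296 × 7 = 1.8407
  age 13: 0.14621 × 4 = 0.5848
  age 14: 0.08495 × 17 = 1.4442
  age 15: 0.05241 × 19 = 0.9958
  age 16: 0.03674 × 3 = 0.1102
R₀ = 20.9700 + 11.5335 + 1.8407 + 0.5848 + 1.4442 + 0.9958 + 0.1102 = 37.4792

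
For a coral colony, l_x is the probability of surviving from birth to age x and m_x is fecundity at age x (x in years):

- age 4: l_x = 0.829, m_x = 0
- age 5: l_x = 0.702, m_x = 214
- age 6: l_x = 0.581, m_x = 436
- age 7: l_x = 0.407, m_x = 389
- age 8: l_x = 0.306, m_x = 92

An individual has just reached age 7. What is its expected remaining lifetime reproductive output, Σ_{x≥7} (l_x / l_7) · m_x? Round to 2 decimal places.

458.17

l_7 = 0.407. Conditional survival from age 7 to x is l_x / l_7.
  x=7: (0.407/0.407) × 389 = 389.0000
  x=8: (0.306/0.407) × 92 = 69.1695
Sum = 389.0000 + 69.1695 = 458.1695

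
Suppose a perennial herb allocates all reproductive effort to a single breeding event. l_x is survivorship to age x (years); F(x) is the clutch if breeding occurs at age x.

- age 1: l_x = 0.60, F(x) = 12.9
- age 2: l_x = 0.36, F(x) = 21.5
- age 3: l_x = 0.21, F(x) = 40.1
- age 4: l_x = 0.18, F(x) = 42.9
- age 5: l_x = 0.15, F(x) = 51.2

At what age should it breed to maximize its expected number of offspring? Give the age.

3

Expected offspring if breeding at age x = l_x × F(x):
  age 1: 0.60 × 12.9 = 7.740
  age 2: 0.36 × 21.5 = 7.740
  age 3: 0.21 × 40.1 = 8.421
  age 4: 0.18 × 42.9 = 7.722
  age 5: 0.15 × 51.2 = 7.680
Maximum at age 3 (8.421).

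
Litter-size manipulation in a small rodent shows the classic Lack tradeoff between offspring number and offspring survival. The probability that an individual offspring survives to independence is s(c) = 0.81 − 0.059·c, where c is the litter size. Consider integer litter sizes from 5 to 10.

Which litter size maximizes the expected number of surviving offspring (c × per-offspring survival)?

7

Expected surviving offspring = c × s(c):
  c=5: 5 × 0.515 = 2.575
  c=6: 6 × 0.456 = 2.736
  c=7: 7 × 0.397 = 2.779
  c=8: 8 × 0.338 = 2.704
  c=9: 9 × 0.279 = 2.511
  c=10: 10 × 0.220 = 2.200
Maximum at c = 7 (2.779 surviving offspring).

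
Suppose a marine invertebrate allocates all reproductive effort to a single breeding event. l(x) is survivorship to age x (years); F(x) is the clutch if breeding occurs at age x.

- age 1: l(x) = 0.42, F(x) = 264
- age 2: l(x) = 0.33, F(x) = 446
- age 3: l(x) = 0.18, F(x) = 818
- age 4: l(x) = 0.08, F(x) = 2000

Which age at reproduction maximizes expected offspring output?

Expected offspring if breeding at age x = l(x) × F(x):
  age 1: 0.42 × 264 = 110.880
  age 2: 0.33 × 446 = 147.180
  age 3: 0.18 × 818 = 147.240
  age 4: 0.08 × 2000 = 160.000
Maximum at age 4 (160.000).

4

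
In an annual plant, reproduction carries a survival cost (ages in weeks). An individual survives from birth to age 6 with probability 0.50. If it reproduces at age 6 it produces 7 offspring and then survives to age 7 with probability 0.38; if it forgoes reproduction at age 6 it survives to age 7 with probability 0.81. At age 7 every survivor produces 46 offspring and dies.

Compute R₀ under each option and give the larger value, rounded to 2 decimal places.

18.63

breed at age 6: R₀ = 0.50 × (7 + 0.38 × 46) = 0.50 × 24.4800 = 12.2400
delay to age 7: R₀ = 0.50 × (0.81 × 46) = 0.50 × 37.2600 = 18.6300
Higher: delay to age 7 (18.6300).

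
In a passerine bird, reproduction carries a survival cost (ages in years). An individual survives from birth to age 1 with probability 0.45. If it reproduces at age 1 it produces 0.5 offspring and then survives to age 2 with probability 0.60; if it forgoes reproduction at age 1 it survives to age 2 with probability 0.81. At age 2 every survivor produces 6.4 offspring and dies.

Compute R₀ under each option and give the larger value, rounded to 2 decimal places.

2.33

breed at age 1: R₀ = 0.45 × (0.5 + 0.60 × 6.4) = 0.45 × 4.3400 = 1.9530
delay to age 2: R₀ = 0.45 × (0.81 × 6.4) = 0.45 × 5.1840 = 2.3328
Higher: delay to age 2 (2.3328).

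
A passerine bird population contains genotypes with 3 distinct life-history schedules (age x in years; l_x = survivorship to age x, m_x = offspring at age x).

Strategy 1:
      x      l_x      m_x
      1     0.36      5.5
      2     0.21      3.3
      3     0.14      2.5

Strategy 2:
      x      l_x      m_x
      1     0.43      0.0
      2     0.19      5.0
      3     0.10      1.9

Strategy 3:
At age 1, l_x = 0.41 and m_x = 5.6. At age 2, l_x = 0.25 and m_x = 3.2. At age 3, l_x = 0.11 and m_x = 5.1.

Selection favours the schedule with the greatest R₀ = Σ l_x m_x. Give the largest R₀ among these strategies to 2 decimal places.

Strategy 1: R₀ = 0.36×5.5 + 0.21×3.3 + 0.14×2.5 = 3.0230
Strategy 2: R₀ = 0.43×0.0 + 0.19×5.0 + 0.10×1.9 = 1.1400
Strategy 3: R₀ = 0.41×5.6 + 0.25×3.2 + 0.11×5.1 = 3.6570
Highest R₀: strategy 3 with 3.6570.

3.66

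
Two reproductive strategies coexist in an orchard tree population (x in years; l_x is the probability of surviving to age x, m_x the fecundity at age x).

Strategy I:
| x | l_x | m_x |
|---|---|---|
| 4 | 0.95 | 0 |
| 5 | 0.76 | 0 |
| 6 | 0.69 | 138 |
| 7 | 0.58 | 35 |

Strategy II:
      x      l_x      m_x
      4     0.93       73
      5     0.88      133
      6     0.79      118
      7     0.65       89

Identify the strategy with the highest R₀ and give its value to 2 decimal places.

336.00

Strategy I: R₀ = 0.95×0 + 0.76×0 + 0.69×138 + 0.58×35 = 115.5200
Strategy II: R₀ = 0.93×73 + 0.88×133 + 0.79×118 + 0.65×89 = 336.0000
Highest R₀: strategy II with 336.0000.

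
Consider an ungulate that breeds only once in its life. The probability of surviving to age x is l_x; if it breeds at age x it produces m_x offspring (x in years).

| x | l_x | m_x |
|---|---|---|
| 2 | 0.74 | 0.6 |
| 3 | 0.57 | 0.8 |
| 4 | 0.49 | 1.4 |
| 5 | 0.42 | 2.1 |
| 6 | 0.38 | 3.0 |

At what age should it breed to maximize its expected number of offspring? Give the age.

Expected offspring if breeding at age x = l_x × m_x:
  age 2: 0.74 × 0.6 = 0.444
  age 3: 0.57 × 0.8 = 0.456
  age 4: 0.49 × 1.4 = 0.686
  age 5: 0.42 × 2.1 = 0.882
  age 6: 0.38 × 3.0 = 1.140
Maximum at age 6 (1.140).

6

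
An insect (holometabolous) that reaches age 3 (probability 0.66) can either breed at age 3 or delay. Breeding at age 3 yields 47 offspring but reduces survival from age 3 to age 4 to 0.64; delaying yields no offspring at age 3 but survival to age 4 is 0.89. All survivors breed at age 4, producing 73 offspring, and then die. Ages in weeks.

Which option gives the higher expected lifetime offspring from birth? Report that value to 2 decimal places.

breed at age 3: R₀ = 0.66 × (47 + 0.64 × 73) = 0.66 × 93.7200 = 61.8552
delay to age 4: R₀ = 0.66 × (0.89 × 73) = 0.66 × 64.9700 = 42.8802
Higher: breed at age 3 (61.8552).

61.86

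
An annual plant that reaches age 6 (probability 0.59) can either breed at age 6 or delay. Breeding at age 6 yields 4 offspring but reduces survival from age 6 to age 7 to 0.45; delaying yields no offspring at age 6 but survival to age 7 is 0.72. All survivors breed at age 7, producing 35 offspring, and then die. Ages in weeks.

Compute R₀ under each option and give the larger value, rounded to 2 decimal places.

breed at age 6: R₀ = 0.59 × (4 + 0.45 × 35) = 0.59 × 19.7500 = 11.6525
delay to age 7: R₀ = 0.59 × (0.72 × 35) = 0.59 × 25.2000 = 14.8680
Higher: delay to age 7 (14.8680).

14.87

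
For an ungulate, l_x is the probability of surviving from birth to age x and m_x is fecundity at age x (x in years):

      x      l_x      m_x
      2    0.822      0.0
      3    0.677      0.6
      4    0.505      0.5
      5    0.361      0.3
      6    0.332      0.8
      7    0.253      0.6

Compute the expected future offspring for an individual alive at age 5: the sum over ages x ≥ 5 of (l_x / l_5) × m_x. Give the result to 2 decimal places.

1.46

l_5 = 0.361. Conditional survival from age 5 to x is l_x / l_5.
  x=5: (0.361/0.361) × 0.3 = 0.3000
  x=6: (0.332/0.361) × 0.8 = 0.7357
  x=7: (0.253/0.361) × 0.6 = 0.4205
Sum = 0.3000 + 0.7357 + 0.4205 = 1.4562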